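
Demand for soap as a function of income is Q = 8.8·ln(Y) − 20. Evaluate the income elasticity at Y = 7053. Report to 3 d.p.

0.152

At Y = 7053: Q = 57.979.
dQ/dY = 8.8/Y = 0.0012477 at this income.
η = (dQ/dY)·(Y/Q) = 0.0012477 × (7053/57.979) = 0.152.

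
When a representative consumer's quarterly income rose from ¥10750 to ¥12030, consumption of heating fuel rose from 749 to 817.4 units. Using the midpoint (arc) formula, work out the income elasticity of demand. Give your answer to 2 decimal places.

ΔQ = 817.4 − 749 = 68.4; midpoint Q̄ = (749 + 817.4)/2 = 783.2.
ΔI = 12030 − 10750 = 1280; midpoint Ī = (10750 + 12030)/2 = 11390.
η = (ΔQ/Q̄) ÷ (ΔI/Ī) = (68.4/783.2) ÷ (1280/11390) = 0.78.

0.78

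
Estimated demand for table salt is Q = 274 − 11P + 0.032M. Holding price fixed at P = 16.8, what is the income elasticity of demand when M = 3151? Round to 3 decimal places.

At P = 16.8, M = 3151: Q = 190.032.
Holding P constant, ∂Q/∂M = 0.032.
η_M = (∂Q/∂M)·(M/Q) = 0.032 × (3151/190.032) = 0.531.

0.531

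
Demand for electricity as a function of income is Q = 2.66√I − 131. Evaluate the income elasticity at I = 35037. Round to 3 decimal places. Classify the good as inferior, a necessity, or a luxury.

0.679 (necessity)

At I = 35037: Q = 366.903.
dQ/dI = 2.66/(2√I) = 0.00710539 at this income.
η = (dQ/dI)·(I/Q) = 0.00710539 × (35037/366.903) = 0.679.
Since 0 < η < 1, the good is a necessity.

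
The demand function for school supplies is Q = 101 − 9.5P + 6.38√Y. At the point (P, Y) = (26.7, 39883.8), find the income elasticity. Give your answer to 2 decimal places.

At P = 26.7, Y = 39883.8: Q = 1121.495.
Holding P constant, ∂Q/∂Y = 6.38/(2√Y) = 0.0159732.
η_Y = (∂Q/∂Y)·(Y/Q) = 0.0159732 × (39883.8/1121.495) = 0.57.

0.57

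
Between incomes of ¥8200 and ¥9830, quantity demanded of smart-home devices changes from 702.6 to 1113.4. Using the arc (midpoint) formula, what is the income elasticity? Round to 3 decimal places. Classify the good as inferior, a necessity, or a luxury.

ΔQ = 1113.4 − 702.6 = 410.8; midpoint Q̄ = (702.6 + 1113.4)/2 = 908.
ΔI = 9830 − 8200 = 1630; midpoint Ī = (8200 + 9830)/2 = 9015.
η = (ΔQ/Q̄) ÷ (ΔI/Ī) = (410.8/908) ÷ (1630/9015) = 2.502.
η > 1 ⇒ luxury.

2.502 (luxury)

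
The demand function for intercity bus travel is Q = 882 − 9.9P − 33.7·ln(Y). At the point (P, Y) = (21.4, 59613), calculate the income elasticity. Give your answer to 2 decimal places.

-0.11

At P = 21.4, Y = 59613: Q = 299.587.
Holding P constant, ∂Q/∂Y = -33.7/Y = -0.000565313.
η_Y = (∂Q/∂Y)·(Y/Q) = -0.000565313 × (59613/299.587) = -0.11.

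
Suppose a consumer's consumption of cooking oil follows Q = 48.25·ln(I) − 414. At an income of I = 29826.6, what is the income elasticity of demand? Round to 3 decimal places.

0.580

At I = 29826.6: Q = 83.127.
dQ/dI = 48.25/I = 0.00161768 at this income.
η = (dQ/dI)·(I/Q) = 0.00161768 × (29826.6/83.127) = 0.580.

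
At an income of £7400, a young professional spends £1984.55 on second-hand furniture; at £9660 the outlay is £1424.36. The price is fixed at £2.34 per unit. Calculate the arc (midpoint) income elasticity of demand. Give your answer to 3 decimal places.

-1.240

With a constant price, Q₁ = 1984.55/2.34 = 848.098 and Q₂ = 1424.36/2.34 = 608.701 (equivalently, work directly with expenditure since P cancels).
Midpoint %ΔQ = (1424.36 − 1984.55)/1704.46 = -0.32866; midpoint %ΔI = (9660 − 7400)/8530 = 0.26495.
η = -0.32866 / 0.26495 = -1.240.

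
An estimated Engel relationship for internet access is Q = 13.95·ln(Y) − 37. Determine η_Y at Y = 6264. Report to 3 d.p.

0.164

At Y = 6264: Q = 84.959.
dQ/dY = 13.95/Y = 0.00222701 at this income.
η = (dQ/dY)·(Y/Q) = 0.00222701 × (6264/84.959) = 0.164.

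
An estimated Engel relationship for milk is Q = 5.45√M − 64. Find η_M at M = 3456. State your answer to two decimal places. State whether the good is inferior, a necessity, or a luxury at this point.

At M = 3456: Q = 256.393.
dQ/dM = 5.45/(2√M) = 0.0463532 at this income.
η = (dQ/dM)·(M/Q) = 0.0463532 × (3456/256.393) = 0.62.
Since 0 < η < 1, the good is a necessity.

0.62 (necessity)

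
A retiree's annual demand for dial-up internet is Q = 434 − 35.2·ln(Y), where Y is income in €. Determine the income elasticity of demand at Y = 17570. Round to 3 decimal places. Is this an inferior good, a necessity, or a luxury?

-0.391 (inferior good)

At Y = 17570: Q = 89.957.
dQ/dY = -35.2/Y = -0.00200341 at this income.
η = (dQ/dY)·(Y/Q) = -0.00200341 × (17570/89.957) = -0.391.
Since η < 0, the good is an inferior good.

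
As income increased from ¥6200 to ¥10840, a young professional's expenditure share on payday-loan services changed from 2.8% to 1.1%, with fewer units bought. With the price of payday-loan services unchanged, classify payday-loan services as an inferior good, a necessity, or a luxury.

inferior good

Quantity demanded falls as income rises, so η < 0.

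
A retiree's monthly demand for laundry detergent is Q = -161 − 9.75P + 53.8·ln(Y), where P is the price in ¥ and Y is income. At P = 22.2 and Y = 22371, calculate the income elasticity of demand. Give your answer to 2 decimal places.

0.33

At P = 22.2, Y = 22371: Q = 161.385.
Holding P constant, ∂Q/∂Y = 53.8/Y = 0.0024049.
η_Y = (∂Q/∂Y)·(Y/Q) = 0.0024049 × (22371/161.385) = 0.33.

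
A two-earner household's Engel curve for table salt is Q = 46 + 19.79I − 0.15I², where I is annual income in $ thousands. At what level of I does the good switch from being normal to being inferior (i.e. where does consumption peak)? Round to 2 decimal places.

65.97

dQ/dI = 19.79 − 0.3I.
The good is inferior where dQ/dI < 0. Setting dQ/dI = 0 gives I = 19.79 / 0.3 = 65.97.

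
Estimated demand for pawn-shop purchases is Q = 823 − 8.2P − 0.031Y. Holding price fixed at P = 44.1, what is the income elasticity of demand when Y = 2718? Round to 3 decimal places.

At P = 44.1, Y = 2718: Q = 377.122.
Holding P constant, ∂Q/∂Y = −0.031.
η_Y = (∂Q/∂Y)·(Y/Q) = -0.031 × (2718/377.122) = -0.223.

-0.223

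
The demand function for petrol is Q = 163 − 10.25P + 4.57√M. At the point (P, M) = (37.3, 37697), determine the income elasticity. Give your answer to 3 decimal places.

At P = 37.3, M = 37697: Q = 667.973.
Holding P constant, ∂Q/∂M = 4.57/(2√M) = 0.0117688.
η_M = (∂Q/∂M)·(M/Q) = 0.0117688 × (37697/667.973) = 0.664.

0.664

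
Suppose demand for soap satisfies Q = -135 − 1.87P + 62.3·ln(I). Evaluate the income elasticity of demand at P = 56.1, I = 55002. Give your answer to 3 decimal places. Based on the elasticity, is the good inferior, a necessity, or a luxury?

0.142 (necessity)

At P = 56.1, I = 55002: Q = 440.105.
Holding P constant, ∂Q/∂I = 62.3/I = 0.00113269.
η_I = (∂Q/∂I)·(I/Q) = 0.00113269 × (55002/440.105) = 0.142.
Since 0 < η < 1, this is a necessity.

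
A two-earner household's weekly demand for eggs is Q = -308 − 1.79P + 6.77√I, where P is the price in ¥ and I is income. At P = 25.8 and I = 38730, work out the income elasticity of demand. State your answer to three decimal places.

0.681

At P = 25.8, I = 38730: Q = 978.150.
Holding P constant, ∂Q/∂I = 6.77/(2√I) = 0.0172003.
η_I = (∂Q/∂I)·(I/Q) = 0.0172003 × (38730/978.150) = 0.681.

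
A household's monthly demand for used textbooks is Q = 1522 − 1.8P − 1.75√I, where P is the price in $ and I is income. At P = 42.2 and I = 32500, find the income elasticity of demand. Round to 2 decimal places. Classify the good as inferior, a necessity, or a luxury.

At P = 42.2, I = 32500: Q = 1130.554.
Holding P constant, ∂Q/∂I = -1.75/(2√I) = -0.00485363.
η_I = (∂Q/∂I)·(I/Q) = -0.00485363 × (32500/1130.554) = -0.14.
Since η < 0, this is an inferior good.

-0.14 (inferior good)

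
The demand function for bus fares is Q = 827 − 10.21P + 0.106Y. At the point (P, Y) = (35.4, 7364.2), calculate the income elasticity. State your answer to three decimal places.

At P = 35.4, Y = 7364.2: Q = 1246.171.
Holding P constant, ∂Q/∂Y = 0.106.
η_Y = (∂Q/∂Y)·(Y/Q) = 0.106 × (7364.2/1246.171) = 0.626.

0.626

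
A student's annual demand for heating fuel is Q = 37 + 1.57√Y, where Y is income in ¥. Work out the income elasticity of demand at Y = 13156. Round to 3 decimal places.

0.415

At Y = 13156: Q = 217.078.
dQ/dY = 1.57/(2√Y) = 0.00684396 at this income.
η = (dQ/dY)·(Y/Q) = 0.00684396 × (13156/217.078) = 0.415.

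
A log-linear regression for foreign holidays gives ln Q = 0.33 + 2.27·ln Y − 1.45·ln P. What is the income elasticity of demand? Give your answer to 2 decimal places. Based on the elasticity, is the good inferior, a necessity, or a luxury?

In a log-linear demand, the coefficient on ln Y is the income elasticity.
So η = 2.27.
η > 1 ⇒ luxury.

2.27 (luxury)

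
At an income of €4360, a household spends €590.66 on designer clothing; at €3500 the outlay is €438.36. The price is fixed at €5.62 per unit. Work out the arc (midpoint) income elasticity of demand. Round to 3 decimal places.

1.353

With a constant price, Q₁ = 590.66/5.62 = 105.100 and Q₂ = 438.36/5.62 = 78.000 (equivalently, work directly with expenditure since P cancels).
Midpoint %ΔQ = (438.36 − 590.66)/514.51 = -0.29601; midpoint %ΔI = (3500 − 4360)/3930 = -0.21883.
η = -0.29601 / -0.21883 = 1.353.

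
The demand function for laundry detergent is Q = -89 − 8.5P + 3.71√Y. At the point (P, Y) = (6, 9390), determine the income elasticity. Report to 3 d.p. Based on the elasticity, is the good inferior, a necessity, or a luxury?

At P = 6, Y = 9390: Q = 219.506.
Holding P constant, ∂Q/∂Y = 3.71/(2√Y) = 0.019143.
η_Y = (∂Q/∂Y)·(Y/Q) = 0.019143 × (9390/219.506) = 0.819.
Since 0 < η < 1, this is a necessity.

0.819 (necessity)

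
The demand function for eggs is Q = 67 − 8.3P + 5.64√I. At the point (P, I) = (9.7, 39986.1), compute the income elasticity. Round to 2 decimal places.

At P = 9.7, I = 39986.1: Q = 1114.294.
Holding P constant, ∂Q/∂I = 5.64/(2√I) = 0.0141025.
η_I = (∂Q/∂I)·(I/Q) = 0.0141025 × (39986.1/1114.294) = 0.51.

0.51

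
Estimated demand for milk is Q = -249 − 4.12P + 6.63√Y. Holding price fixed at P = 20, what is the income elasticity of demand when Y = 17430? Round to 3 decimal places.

0.805

At P = 20, Y = 17430: Q = 543.911.
Holding P constant, ∂Q/∂Y = 6.63/(2√Y) = 0.0251093.
η_Y = (∂Q/∂Y)·(Y/Q) = 0.0251093 × (17430/543.911) = 0.805.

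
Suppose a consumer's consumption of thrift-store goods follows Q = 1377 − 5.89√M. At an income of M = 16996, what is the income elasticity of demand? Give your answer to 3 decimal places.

At M = 16996: Q = 609.128.
dQ/dM = -5.89/(2√M) = -0.0225898 at this income.
η = (dQ/dM)·(M/Q) = -0.0225898 × (16996/609.128) = -0.630.

-0.630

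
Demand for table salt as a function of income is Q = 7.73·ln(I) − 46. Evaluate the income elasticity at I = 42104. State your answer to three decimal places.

0.213

At I = 42104: Q = 36.308.
dQ/dI = 7.73/I = 0.000183593 at this income.
η = (dQ/dI)·(I/Q) = 0.000183593 × (42104/36.308) = 0.213.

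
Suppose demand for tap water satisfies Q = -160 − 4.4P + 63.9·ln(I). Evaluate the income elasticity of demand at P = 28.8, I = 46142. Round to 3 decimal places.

At P = 28.8, I = 46142: Q = 399.533.
Holding P constant, ∂Q/∂I = 63.9/I = 0.00138486.
η_I = (∂Q/∂I)·(I/Q) = 0.00138486 × (46142/399.533) = 0.160.

0.160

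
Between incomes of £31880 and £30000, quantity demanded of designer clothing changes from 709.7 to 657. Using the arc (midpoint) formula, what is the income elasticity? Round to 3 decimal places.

ΔQ = 657 − 709.7 = -52.7; midpoint Q̄ = (709.7 + 657)/2 = 683.35.
ΔI = 30000 − 31880 = -1880; midpoint Ī = (31880 + 30000)/2 = 30940.
η = (ΔQ/Q̄) ÷ (ΔI/Ī) = (-52.7/683.35) ÷ (-1880/30940) = 1.269.

1.269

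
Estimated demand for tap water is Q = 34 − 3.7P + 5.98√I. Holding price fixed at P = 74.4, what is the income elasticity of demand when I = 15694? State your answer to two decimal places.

0.74

At P = 74.4, I = 15694: Q = 507.869.
Holding P constant, ∂Q/∂I = 5.98/(2√I) = 0.0238674.
η_I = (∂Q/∂I)·(I/Q) = 0.0238674 × (15694/507.869) = 0.74.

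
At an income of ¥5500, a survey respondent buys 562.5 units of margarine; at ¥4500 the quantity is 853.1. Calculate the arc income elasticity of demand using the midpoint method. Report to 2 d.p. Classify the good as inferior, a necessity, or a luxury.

ΔQ = 853.1 − 562.5 = 290.6; midpoint Q̄ = (562.5 + 853.1)/2 = 707.8.
ΔI = 4500 − 5500 = -1000; midpoint Ī = (5500 + 4500)/2 = 5000.
η = (ΔQ/Q̄) ÷ (ΔI/Ī) = (290.6/707.8) ÷ (-1000/5000) = -2.05.
η < 0 ⇒ inferior good.

-2.05 (inferior good)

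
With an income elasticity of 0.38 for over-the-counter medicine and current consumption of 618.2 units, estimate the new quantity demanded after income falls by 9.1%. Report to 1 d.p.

596.8

%ΔQ ≈ η × %ΔI = 0.38 × (-9.1%) = -3.458%.
New Q ≈ 618.2 × (1 − 0.03458) = 596.8.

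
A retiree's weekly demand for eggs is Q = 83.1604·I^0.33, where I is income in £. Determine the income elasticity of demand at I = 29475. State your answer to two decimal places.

0.33

For Q = A·I^β the income elasticity is constant and equal to β.
Here β = 0.33, so η = 0.33.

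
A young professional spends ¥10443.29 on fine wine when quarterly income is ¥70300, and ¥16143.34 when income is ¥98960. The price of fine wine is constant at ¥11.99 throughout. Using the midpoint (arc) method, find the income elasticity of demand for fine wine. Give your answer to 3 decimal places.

With a constant price, Q₁ = 10443.29/11.99 = 871.000 and Q₂ = 16143.34/11.99 = 1346.400 (equivalently, work directly with expenditure since P cancels).
Midpoint %ΔQ = (16143.34 − 10443.29)/13293.32 = 0.42879; midpoint %ΔI = (98960 − 70300)/84630 = 0.33865.
η = 0.42879 / 0.33865 = 1.266.

1.266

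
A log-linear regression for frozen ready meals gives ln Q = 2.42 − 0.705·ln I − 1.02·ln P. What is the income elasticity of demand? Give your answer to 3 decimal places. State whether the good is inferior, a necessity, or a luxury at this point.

In a log-linear demand, the coefficient on ln I is the income elasticity.
So η = -0.705.
η < 0 ⇒ inferior good.

-0.705 (inferior good)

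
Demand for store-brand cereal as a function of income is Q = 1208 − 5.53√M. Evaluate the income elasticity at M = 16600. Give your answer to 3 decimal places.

At M = 16600: Q = 495.509.
dQ/dM = -5.53/(2√M) = -0.0214606 at this income.
η = (dQ/dM)·(M/Q) = -0.0214606 × (16600/495.509) = -0.719.

-0.719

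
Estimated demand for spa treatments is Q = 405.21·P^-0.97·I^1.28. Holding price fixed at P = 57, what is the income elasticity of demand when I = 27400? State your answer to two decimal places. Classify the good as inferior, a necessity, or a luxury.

For a multiplicative demand Q = A·P^α·I^β, the income elasticity is β everywhere.
Here β = 1.28, so η = 1.28.
Since η > 1, this is a luxury.

1.28 (luxury)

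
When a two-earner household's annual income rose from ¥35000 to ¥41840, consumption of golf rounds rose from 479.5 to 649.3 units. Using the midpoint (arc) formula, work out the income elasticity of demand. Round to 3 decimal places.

1.690

ΔQ = 649.3 − 479.5 = 169.8; midpoint Q̄ = (479.5 + 649.3)/2 = 564.4.
ΔI = 41840 − 35000 = 6840; midpoint Ī = (35000 + 41840)/2 = 38420.
η = (ΔQ/Q̄) ÷ (ΔI/Ī) = (169.8/564.4) ÷ (6840/38420) = 1.690.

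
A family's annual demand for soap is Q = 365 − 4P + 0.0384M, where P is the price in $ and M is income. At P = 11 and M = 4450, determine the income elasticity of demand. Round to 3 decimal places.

At P = 11, M = 4450: Q = 491.880.
Holding P constant, ∂Q/∂M = 0.0384.
η_M = (∂Q/∂M)·(M/Q) = 0.0384 × (4450/491.880) = 0.347.

0.347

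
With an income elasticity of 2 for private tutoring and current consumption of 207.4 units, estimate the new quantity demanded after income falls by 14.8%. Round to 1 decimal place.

%ΔQ ≈ η × %ΔI = 2 × (-14.8%) = -29.6%.
New Q ≈ 207.4 × (1 − 0.296) = 146.0.

146.0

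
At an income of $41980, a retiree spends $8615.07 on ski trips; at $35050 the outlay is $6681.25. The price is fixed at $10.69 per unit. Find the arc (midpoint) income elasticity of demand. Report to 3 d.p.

With a constant price, Q₁ = 8615.07/10.69 = 805.900 and Q₂ = 6681.25/10.69 = 625.000 (equivalently, work directly with expenditure since P cancels).
Midpoint %ΔQ = (6681.25 − 8615.07)/7648.16 = -0.25285; midpoint %ΔI = (35050 − 41980)/38515 = -0.17993.
η = -0.25285 / -0.17993 = 1.405.

1.405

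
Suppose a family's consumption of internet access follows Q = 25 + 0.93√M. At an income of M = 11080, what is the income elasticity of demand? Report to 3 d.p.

0.398

At M = 11080: Q = 122.893.
dQ/dM = 0.93/(2√M) = 0.00441757 at this income.
η = (dQ/dM)·(M/Q) = 0.00441757 × (11080/122.893) = 0.398.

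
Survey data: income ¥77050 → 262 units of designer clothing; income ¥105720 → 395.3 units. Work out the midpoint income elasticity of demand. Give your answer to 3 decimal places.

1.293

ΔQ = 395.3 − 262 = 133.3; midpoint Q̄ = (262 + 395.3)/2 = 328.65.
ΔI = 105720 − 77050 = 28670; midpoint Ī = (77050 + 105720)/2 = 91385.
η = (ΔQ/Q̄) ÷ (ΔI/Ī) = (133.3/328.65) ÷ (28670/91385) = 1.293.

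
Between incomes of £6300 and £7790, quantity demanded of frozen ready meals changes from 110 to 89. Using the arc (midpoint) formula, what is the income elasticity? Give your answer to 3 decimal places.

-0.998

ΔQ = 89 − 110 = -21; midpoint Q̄ = (110 + 89)/2 = 99.5.
ΔI = 7790 − 6300 = 1490; midpoint Ī = (6300 + 7790)/2 = 7045.
η = (ΔQ/Q̄) ÷ (ΔI/Ī) = (-21/99.5) ÷ (1490/7045) = -0.998.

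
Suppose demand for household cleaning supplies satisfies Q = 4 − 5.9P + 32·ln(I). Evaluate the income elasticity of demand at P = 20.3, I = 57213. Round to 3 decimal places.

At P = 20.3, I = 57213: Q = 234.775.
Holding P constant, ∂Q/∂I = 32/I = 0.000559313.
η_I = (∂Q/∂I)·(I/Q) = 0.000559313 × (57213/234.775) = 0.136.

0.136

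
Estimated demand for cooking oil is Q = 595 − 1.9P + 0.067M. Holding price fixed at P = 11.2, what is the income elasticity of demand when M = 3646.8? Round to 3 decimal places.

0.299

At P = 11.2, M = 3646.8: Q = 818.056.
Holding P constant, ∂Q/∂M = 0.067.
η_M = (∂Q/∂M)·(M/Q) = 0.067 × (3646.8/818.056) = 0.299.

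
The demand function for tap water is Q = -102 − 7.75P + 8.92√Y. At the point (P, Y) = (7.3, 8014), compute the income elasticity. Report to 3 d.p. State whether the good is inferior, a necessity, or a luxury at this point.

At P = 7.3, Y = 8014: Q = 639.952.
Holding P constant, ∂Q/∂Y = 8.92/(2√Y) = 0.0498207.
η_Y = (∂Q/∂Y)·(Y/Q) = 0.0498207 × (8014/639.952) = 0.624.
Since 0 < η < 1, this is a necessity.

0.624 (necessity)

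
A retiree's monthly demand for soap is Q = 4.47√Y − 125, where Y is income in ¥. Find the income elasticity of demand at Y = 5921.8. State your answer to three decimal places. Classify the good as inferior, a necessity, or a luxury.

0.785 (necessity)

At Y = 5921.8: Q = 218.981.
dQ/dY = 4.47/(2√Y) = 0.0290436 at this income.
η = (dQ/dY)·(Y/Q) = 0.0290436 × (5921.8/218.981) = 0.785.
Since 0 < η < 1, the good is a necessity.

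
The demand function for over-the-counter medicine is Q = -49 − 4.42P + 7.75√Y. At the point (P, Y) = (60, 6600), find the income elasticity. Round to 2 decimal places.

At P = 60, Y = 6600: Q = 315.413.
Holding P constant, ∂Q/∂Y = 7.75/(2√Y) = 0.047698.
η_Y = (∂Q/∂Y)·(Y/Q) = 0.047698 × (6600/315.413) = 1.00.

1.00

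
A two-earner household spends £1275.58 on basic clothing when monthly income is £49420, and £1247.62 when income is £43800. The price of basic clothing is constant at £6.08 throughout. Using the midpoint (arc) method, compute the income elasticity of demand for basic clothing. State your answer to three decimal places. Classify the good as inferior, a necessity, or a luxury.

With a constant price, Q₁ = 1275.58/6.08 = 209.799 and Q₂ = 1247.62/6.08 = 205.201 (equivalently, work directly with expenditure since P cancels).
Midpoint %ΔQ = (1247.62 − 1275.58)/1261.60 = -0.02216; midpoint %ΔI = (43800 − 49420)/46610 = -0.12057.
η = -0.02216 / -0.12057 = 0.184.
0 < η < 1 ⇒ necessity.

0.184 (necessity)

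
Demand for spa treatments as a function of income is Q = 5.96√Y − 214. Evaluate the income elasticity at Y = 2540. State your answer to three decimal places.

At Y = 2540: Q = 86.375.
dQ/dY = 5.96/(2√Y) = 0.0591288 at this income.
η = (dQ/dY)·(Y/Q) = 0.0591288 × (2540/86.375) = 1.739.

1.739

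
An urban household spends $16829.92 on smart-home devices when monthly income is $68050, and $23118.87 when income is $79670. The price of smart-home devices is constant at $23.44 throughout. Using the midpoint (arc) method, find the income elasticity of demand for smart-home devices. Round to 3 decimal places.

With a constant price, Q₁ = 16829.92/23.44 = 718.000 and Q₂ = 23118.87/23.44 = 986.300 (equivalently, work directly with expenditure since P cancels).
Midpoint %ΔQ = (23118.87 − 16829.92)/19974.39 = 0.31485; midpoint %ΔI = (79670 − 68050)/73860 = 0.15732.
η = 0.31485 / 0.15732 = 2.001.

2.001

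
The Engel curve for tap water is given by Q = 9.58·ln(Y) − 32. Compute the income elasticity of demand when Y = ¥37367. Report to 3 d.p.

0.139

At Y = 37367: Q = 68.863.
dQ/dY = 9.58/Y = 0.000256376 at this income.
η = (dQ/dY)·(Y/Q) = 0.000256376 × (37367/68.863) = 0.139.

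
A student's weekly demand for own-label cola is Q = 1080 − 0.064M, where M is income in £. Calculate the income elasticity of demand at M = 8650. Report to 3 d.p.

-1.052

At M = 8650: Q = 526.400.
dQ/dM = −0.064.
η = (dQ/dM)·(M/Q) = -0.064 × (8650/526.400) = -1.052.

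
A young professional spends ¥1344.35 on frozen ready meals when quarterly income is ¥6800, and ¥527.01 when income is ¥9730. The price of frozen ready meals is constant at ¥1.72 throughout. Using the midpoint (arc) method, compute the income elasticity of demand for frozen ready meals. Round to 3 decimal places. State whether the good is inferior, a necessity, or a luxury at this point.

-2.464 (inferior good)

With a constant price, Q₁ = 1344.35/1.72 = 781.599 and Q₂ = 527.01/1.72 = 306.401 (equivalently, work directly with expenditure since P cancels).
Midpoint %ΔQ = (527.01 − 1344.35)/935.68 = -0.87353; midpoint %ΔI = (9730 − 6800)/8265 = 0.35451.
η = -0.87353 / 0.35451 = -2.464.
η < 0 ⇒ inferior good.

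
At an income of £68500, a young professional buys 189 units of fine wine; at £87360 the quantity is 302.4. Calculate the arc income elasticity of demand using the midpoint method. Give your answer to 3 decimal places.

ΔQ = 302.4 − 189 = 113.4; midpoint Q̄ = (189 + 302.4)/2 = 245.7.
ΔI = 87360 − 68500 = 18860; midpoint Ī = (68500 + 87360)/2 = 77930.
η = (ΔQ/Q̄) ÷ (ΔI/Ī) = (113.4/245.7) ÷ (18860/77930) = 1.907.

1.907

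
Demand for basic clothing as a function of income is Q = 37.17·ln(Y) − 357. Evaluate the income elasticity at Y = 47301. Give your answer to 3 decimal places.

At Y = 47301: Q = 43.109.
dQ/dY = 37.17/Y = 0.000785818 at this income.
η = (dQ/dY)·(Y/Q) = 0.000785818 × (47301/43.109) = 0.862.

0.862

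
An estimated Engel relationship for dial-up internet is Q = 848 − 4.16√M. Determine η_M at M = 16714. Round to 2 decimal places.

At M = 16714: Q = 310.184.
dQ/dM = -4.16/(2√M) = -0.0160888 at this income.
η = (dQ/dM)·(M/Q) = -0.0160888 × (16714/310.184) = -0.87.

-0.87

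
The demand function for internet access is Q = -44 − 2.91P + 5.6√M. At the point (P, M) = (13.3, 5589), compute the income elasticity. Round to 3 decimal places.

0.623

At P = 13.3, M = 5589: Q = 335.951.
Holding P constant, ∂Q/∂M = 5.6/(2√M) = 0.0374534.
η_M = (∂Q/∂M)·(M/Q) = 0.0374534 × (5589/335.951) = 0.623.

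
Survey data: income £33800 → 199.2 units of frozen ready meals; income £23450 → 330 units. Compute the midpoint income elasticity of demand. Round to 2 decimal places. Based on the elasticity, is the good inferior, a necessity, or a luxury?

-1.37 (inferior good)

ΔQ = 330 − 199.2 = 130.8; midpoint Q̄ = (199.2 + 330)/2 = 264.6.
ΔI = 23450 − 33800 = -10350; midpoint Ī = (33800 + 23450)/2 = 28625.
η = (ΔQ/Q̄) ÷ (ΔI/Ī) = (130.8/264.6) ÷ (-10350/28625) = -1.37.
η < 0 ⇒ inferior good.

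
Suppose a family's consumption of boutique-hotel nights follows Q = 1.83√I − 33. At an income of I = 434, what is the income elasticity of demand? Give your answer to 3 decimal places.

At I = 434: Q = 5.124.
dQ/dI = 1.83/(2√I) = 0.0439214 at this income.
η = (dQ/dI)·(I/Q) = 0.0439214 × (434/5.124) = 3.720.

3.720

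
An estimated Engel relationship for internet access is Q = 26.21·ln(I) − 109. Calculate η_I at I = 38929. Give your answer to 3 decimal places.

At I = 38929: Q = 168.026.
dQ/dI = 26.21/I = 0.000673277 at this income.
η = (dQ/dI)·(I/Q) = 0.000673277 × (38929/168.026) = 0.156.

0.156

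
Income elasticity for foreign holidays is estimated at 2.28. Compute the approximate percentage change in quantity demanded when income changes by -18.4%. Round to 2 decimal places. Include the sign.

-41.95%

%ΔQ ≈ η × %ΔI = 2.28 × (-18.4%) = -41.95%.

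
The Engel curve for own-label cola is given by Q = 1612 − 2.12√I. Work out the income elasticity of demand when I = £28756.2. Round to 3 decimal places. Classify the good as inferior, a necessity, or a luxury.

At I = 28756.2: Q = 1252.498.
dQ/dI = -2.12/(2√I) = -0.00625086 at this income.
η = (dQ/dI)·(I/Q) = -0.00625086 × (28756.2/1252.498) = -0.144.
Since η < 0, the good is an inferior good.

-0.144 (inferior good)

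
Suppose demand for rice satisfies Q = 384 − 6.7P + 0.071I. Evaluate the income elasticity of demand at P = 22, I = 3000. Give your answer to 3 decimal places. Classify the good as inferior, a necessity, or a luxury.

At P = 22, I = 3000: Q = 449.600.
Holding P constant, ∂Q/∂I = 0.071.
η_I = (∂Q/∂I)·(I/Q) = 0.071 × (3000/449.600) = 0.474.
Since 0 < η < 1, this is a necessity.

0.474 (necessity)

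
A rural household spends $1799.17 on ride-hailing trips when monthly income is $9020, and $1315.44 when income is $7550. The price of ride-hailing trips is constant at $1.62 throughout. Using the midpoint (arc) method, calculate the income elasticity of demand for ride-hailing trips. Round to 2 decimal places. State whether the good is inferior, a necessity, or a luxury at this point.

1.75 (luxury)

With a constant price, Q₁ = 1799.17/1.62 = 1110.599 and Q₂ = 1315.44/1.62 = 812.000 (equivalently, work directly with expenditure since P cancels).
Midpoint %ΔQ = (1315.44 − 1799.17)/1557.31 = -0.31062; midpoint %ΔI = (7550 − 9020)/8285 = -0.17743.
η = -0.31062 / -0.17743 = 1.75.
η > 1 ⇒ luxury.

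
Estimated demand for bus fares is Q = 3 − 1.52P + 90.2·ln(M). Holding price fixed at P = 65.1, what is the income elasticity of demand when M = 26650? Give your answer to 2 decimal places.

0.11

At P = 65.1, M = 26650: Q = 823.235.
Holding P constant, ∂Q/∂M = 90.2/M = 0.00338462.
η_M = (∂Q/∂M)·(M/Q) = 0.00338462 × (26650/823.235) = 0.11.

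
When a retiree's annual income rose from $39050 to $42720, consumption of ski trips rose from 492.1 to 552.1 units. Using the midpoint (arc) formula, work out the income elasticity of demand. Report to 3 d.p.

ΔQ = 552.1 − 492.1 = 60; midpoint Q̄ = (492.1 + 552.1)/2 = 522.1.
ΔI = 42720 − 39050 = 3670; midpoint Ī = (39050 + 42720)/2 = 40885.
η = (ΔQ/Q̄) ÷ (ΔI/Ī) = (60/522.1) ÷ (3670/40885) = 1.280.

1.280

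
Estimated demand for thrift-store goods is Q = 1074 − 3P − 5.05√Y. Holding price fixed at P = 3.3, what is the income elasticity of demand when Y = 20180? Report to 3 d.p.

At P = 3.3, Y = 20180: Q = 346.716.
Holding P constant, ∂Q/∂Y = -5.05/(2√Y) = -0.0177746.
η_Y = (∂Q/∂Y)·(Y/Q) = -0.0177746 × (20180/346.716) = -1.035.

-1.035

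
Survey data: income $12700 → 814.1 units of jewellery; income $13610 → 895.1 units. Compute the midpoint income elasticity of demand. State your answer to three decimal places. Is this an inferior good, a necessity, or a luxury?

ΔQ = 895.1 − 814.1 = 81; midpoint Q̄ = (814.1 + 895.1)/2 = 854.6.
ΔI = 13610 − 12700 = 910; midpoint Ī = (12700 + 13610)/2 = 13155.
η = (ΔQ/Q̄) ÷ (ΔI/Ī) = (81/854.6) ÷ (910/13155) = 1.370.
η > 1 ⇒ luxury.

1.370 (luxury)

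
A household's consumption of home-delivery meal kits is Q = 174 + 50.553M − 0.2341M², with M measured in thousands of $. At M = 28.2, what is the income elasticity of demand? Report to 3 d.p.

0.745

At M = 28.2: Q = 1413.4289.
dQ/dM = 50.553 − 0.4682M = 37.34976.
η = (dQ/dM)·(M/Q) = 37.34976 × (28.2/1413.4289) = 0.745.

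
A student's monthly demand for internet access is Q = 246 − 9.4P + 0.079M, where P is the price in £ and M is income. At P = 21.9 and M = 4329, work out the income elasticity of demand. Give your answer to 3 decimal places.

0.895

At P = 21.9, M = 4329: Q = 382.131.
Holding P constant, ∂Q/∂M = 0.079.
η_M = (∂Q/∂M)·(M/Q) = 0.079 × (4329/382.131) = 0.895.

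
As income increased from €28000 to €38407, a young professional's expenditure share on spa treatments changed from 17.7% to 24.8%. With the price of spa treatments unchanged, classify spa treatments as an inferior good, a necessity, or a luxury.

luxury

The budget share rises as income rises, so η > 1.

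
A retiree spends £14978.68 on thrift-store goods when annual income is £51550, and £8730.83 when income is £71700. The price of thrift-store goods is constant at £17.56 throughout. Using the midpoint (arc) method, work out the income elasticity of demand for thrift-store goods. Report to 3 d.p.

With a constant price, Q₁ = 14978.68/17.56 = 853.000 and Q₂ = 8730.83/17.56 = 497.200 (equivalently, work directly with expenditure since P cancels).
Midpoint %ΔQ = (8730.83 − 14978.68)/11854.76 = -0.52703; midpoint %ΔI = (71700 − 51550)/61625 = 0.32698.
η = -0.52703 / 0.32698 = -1.612.

-1.612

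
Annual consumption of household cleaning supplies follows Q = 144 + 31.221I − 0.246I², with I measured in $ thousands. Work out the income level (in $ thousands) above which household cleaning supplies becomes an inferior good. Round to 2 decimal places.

63.46

dQ/dI = 31.221 − 0.492I.
The good is inferior where dQ/dI < 0. Setting dQ/dI = 0 gives I = 31.221 / 0.492 = 63.46.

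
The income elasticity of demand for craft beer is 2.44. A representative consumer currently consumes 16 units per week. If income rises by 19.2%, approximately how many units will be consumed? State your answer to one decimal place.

%ΔQ ≈ η × %ΔI = 2.44 × 19.2% = 46.848%.
New Q ≈ 16 × (1 + 0.46848) = 23.5.

23.5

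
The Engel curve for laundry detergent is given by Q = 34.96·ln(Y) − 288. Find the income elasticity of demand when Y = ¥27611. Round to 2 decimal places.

At Y = 27611: Q = 69.500.
dQ/dY = 34.96/Y = 0.00126616 at this income.
η = (dQ/dY)·(Y/Q) = 0.00126616 × (27611/69.500) = 0.50.

0.50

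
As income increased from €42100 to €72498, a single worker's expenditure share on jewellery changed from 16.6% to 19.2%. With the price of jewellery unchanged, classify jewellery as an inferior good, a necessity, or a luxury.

The budget share rises as income rises, so η > 1.

luxury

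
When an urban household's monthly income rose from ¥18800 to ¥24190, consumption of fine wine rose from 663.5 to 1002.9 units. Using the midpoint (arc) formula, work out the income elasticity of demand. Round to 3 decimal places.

ΔQ = 1002.9 − 663.5 = 339.4; midpoint Q̄ = (663.5 + 1002.9)/2 = 833.2.
ΔI = 24190 − 18800 = 5390; midpoint Ī = (18800 + 24190)/2 = 21495.
η = (ΔQ/Q̄) ÷ (ΔI/Ī) = (339.4/833.2) ÷ (5390/21495) = 1.624.

1.624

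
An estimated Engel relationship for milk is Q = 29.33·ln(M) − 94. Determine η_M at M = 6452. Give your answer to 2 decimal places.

0.18

At M = 6452: Q = 163.287.
dQ/dM = 29.33/M = 0.00454588 at this income.
η = (dQ/dM)·(M/Q) = 0.00454588 × (6452/163.287) = 0.18.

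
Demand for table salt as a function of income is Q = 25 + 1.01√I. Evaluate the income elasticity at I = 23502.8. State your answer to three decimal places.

At I = 23502.8: Q = 179.839.
dQ/dI = 1.01/(2√I) = 0.00329406 at this income.
η = (dQ/dI)·(I/Q) = 0.00329406 × (23502.8/179.839) = 0.430.

0.430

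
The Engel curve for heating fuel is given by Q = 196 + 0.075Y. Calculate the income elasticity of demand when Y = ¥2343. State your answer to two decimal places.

At Y = 2343: Q = 371.725.
dQ/dY = 0.075.
η = (dQ/dY)·(Y/Q) = 0.075 × (2343/371.725) = 0.47.

0.47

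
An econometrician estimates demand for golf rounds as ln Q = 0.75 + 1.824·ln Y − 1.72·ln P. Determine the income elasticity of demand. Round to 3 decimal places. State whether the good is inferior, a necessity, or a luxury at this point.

1.824 (luxury)

In a log-linear demand, the coefficient on ln Y is the income elasticity.
So η = 1.824.
η > 1 ⇒ luxury.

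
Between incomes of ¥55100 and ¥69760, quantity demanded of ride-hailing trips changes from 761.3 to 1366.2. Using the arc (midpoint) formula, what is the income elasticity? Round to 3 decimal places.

ΔQ = 1366.2 − 761.3 = 604.9; midpoint Q̄ = (761.3 + 1366.2)/2 = 1063.75.
ΔI = 69760 − 55100 = 14660; midpoint Ī = (55100 + 69760)/2 = 62430.
η = (ΔQ/Q̄) ÷ (ΔI/Ī) = (604.9/1063.75) ÷ (14660/62430) = 2.422.

2.422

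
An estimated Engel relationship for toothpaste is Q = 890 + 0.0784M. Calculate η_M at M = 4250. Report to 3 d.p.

At M = 4250: Q = 1223.200.
dQ/dM = 0.0784.
η = (dQ/dM)·(M/Q) = 0.0784 × (4250/1223.200) = 0.272.

0.272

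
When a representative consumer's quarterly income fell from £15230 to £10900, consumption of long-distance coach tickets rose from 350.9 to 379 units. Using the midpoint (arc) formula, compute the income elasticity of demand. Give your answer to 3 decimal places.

-0.232

ΔQ = 379 − 350.9 = 28.1; midpoint Q̄ = (350.9 + 379)/2 = 364.95.
ΔI = 10900 − 15230 = -4330; midpoint Ī = (15230 + 10900)/2 = 13065.
η = (ΔQ/Q̄) ÷ (ΔI/Ī) = (28.1/364.95) ÷ (-4330/13065) = -0.232.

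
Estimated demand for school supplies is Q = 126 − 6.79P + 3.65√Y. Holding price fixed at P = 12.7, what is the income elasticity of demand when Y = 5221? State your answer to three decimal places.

0.434

At P = 12.7, Y = 5221: Q = 303.503.
Holding P constant, ∂Q/∂Y = 3.65/(2√Y) = 0.0252572.
η_Y = (∂Q/∂Y)·(Y/Q) = 0.0252572 × (5221/303.503) = 0.434.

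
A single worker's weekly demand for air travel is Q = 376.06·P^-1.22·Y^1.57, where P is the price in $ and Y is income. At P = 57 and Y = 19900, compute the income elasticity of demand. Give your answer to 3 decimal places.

For a multiplicative demand Q = A·P^α·Y^β, the income elasticity is β everywhere.
Here β = 1.57, so η = 1.570.

1.570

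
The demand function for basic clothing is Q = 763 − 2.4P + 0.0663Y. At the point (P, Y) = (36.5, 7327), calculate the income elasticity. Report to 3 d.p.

At P = 36.5, Y = 7327: Q = 1161.180.
Holding P constant, ∂Q/∂Y = 0.0663.
η_Y = (∂Q/∂Y)·(Y/Q) = 0.0663 × (7327/1161.180) = 0.418.

0.418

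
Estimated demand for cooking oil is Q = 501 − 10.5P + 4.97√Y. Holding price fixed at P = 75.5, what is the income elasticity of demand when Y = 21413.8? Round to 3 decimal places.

0.835

At P = 75.5, Y = 21413.8: Q = 435.533.
Holding P constant, ∂Q/∂Y = 4.97/(2√Y) = 0.0169816.
η_Y = (∂Q/∂Y)·(Y/Q) = 0.0169816 × (21413.8/435.533) = 0.835.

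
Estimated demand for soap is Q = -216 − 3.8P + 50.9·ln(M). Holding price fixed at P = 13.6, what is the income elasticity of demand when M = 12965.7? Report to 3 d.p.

At P = 13.6, M = 12965.7: Q = 214.346.
Holding P constant, ∂Q/∂M = 50.9/M = 0.00392574.
η_M = (∂Q/∂M)·(M/Q) = 0.00392574 × (12965.7/214.346) = 0.237.

0.237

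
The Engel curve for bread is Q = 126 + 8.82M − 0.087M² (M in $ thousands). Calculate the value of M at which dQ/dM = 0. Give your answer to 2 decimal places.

dQ/dM = 8.82 − 0.174M.
The good is inferior where dQ/dM < 0. Setting dQ/dM = 0 gives M = 8.82 / 0.174 = 50.69.

50.69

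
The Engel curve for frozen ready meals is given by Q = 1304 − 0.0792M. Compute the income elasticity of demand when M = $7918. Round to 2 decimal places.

At M = 7918: Q = 676.894.
dQ/dM = −0.0792.
η = (dQ/dM)·(M/Q) = -0.0792 × (7918/676.894) = -0.93.

-0.93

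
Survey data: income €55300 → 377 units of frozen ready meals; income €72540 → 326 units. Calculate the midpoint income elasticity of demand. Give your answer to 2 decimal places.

-0.54

ΔQ = 326 − 377 = -51; midpoint Q̄ = (377 + 326)/2 = 351.5.
ΔI = 72540 − 55300 = 17240; midpoint Ī = (55300 + 72540)/2 = 63920.
η = (ΔQ/Q̄) ÷ (ΔI/Ī) = (-51/351.5) ÷ (17240/63920) = -0.54.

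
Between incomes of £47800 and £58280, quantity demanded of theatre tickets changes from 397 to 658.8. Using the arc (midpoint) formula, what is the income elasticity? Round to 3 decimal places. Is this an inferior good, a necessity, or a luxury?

2.510 (luxury)

ΔQ = 658.8 − 397 = 261.8; midpoint Q̄ = (397 + 658.8)/2 = 527.9.
ΔI = 58280 − 47800 = 10480; midpoint Ī = (47800 + 58280)/2 = 53040.
η = (ΔQ/Q̄) ÷ (ΔI/Ī) = (261.8/527.9) ÷ (10480/53040) = 2.510.
η > 1 ⇒ luxury.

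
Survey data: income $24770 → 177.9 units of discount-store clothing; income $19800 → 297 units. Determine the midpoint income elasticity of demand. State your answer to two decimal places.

-2.25

ΔQ = 297 − 177.9 = 119.1; midpoint Q̄ = (177.9 + 297)/2 = 237.45.
ΔI = 19800 − 24770 = -4970; midpoint Ī = (24770 + 19800)/2 = 22285.
η = (ΔQ/Q̄) ÷ (ΔI/Ī) = (119.1/237.45) ÷ (-4970/22285) = -2.25.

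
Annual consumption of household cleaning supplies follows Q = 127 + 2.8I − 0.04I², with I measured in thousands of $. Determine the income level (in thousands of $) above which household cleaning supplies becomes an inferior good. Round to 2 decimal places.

35.00

dQ/dI = 2.8 − 0.08I.
The good is inferior where dQ/dI < 0. Setting dQ/dI = 0 gives I = 2.8 / 0.08 = 35.00.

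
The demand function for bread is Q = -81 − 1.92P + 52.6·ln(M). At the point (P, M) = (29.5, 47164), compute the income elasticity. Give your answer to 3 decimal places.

At P = 29.5, M = 47164: Q = 428.409.
Holding P constant, ∂Q/∂M = 52.6/M = 0.00111526.
η_M = (∂Q/∂M)·(M/Q) = 0.00111526 × (47164/428.409) = 0.123.

0.123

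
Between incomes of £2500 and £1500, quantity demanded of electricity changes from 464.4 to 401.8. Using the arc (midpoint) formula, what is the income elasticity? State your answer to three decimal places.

0.289

ΔQ = 401.8 − 464.4 = -62.6; midpoint Q̄ = (464.4 + 401.8)/2 = 433.1.
ΔI = 1500 − 2500 = -1000; midpoint Ī = (2500 + 1500)/2 = 2000.
η = (ΔQ/Q̄) ÷ (ΔI/Ī) = (-62.6/433.1) ÷ (-1000/2000) = 0.289.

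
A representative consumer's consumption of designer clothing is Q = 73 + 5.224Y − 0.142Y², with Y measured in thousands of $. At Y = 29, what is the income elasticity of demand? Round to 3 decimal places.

At Y = 29: Q = 105.0740.
dQ/dY = 5.224 − 0.284Y = -3.01200.
η = (dQ/dY)·(Y/Q) = -3.01200 × (29/105.0740) = -0.831.

-0.831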